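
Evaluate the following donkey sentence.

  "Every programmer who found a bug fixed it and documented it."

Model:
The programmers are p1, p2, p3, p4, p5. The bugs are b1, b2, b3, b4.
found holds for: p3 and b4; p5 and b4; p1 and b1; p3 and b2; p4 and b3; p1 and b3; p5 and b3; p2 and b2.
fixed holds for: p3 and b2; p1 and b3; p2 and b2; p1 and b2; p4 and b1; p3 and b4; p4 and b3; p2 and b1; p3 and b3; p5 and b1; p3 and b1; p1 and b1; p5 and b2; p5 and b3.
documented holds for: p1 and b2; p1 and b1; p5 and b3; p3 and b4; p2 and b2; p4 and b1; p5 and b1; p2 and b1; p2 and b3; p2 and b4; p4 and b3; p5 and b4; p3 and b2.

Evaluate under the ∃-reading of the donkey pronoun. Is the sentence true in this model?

"it" takes "a bug" as antecedent — a donkey pronoun bound across the clause boundary.
Weak reading: every programmer p with some found-bug has at least one found-bug b such that fixed(p,b) ∧ documented(p,b).
Per programmer: p1:✓  p2:✓  p3:✓  p4:✓  p5:✓
Every programmer in the restrictor has a witness.

True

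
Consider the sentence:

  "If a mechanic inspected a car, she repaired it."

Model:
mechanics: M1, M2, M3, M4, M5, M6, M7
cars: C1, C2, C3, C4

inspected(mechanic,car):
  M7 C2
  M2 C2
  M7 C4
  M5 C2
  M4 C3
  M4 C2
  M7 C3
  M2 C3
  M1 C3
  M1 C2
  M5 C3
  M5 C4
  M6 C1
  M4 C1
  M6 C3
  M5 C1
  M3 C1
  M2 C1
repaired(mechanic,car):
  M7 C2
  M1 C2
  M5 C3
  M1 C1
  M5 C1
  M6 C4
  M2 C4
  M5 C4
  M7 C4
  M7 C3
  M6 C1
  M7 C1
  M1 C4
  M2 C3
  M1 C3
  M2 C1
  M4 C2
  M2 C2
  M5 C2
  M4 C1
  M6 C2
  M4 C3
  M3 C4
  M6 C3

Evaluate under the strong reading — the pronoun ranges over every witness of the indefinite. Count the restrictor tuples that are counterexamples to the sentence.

"it" takes "a car" as antecedent — a donkey pronoun bound across the clause boundary.
Strong reading: for every (m,c) with inspected(m,c), repaired(m,c).
Restrictor pairs: (M1,C2) ✓  (M1,C3) ✓  (M2,C1) ✓  (M2,C2) ✓  (M2,C3) ✓  (M3,C1) ✗  (M4,C1) ✓  (M4,C2) ✓  (M4,C3) ✓  (M5,C1) ✓  (M5,C2) ✓  (M5,C3) ✓  (M5,C4) ✓  (M6,C1) ✓  (M6,C3) ✓  (M7,C2) ✓  (M7,C3) ✓  (M7,C4) ✓
Counterexamples (restrictor pairs failing the scope): 1.

1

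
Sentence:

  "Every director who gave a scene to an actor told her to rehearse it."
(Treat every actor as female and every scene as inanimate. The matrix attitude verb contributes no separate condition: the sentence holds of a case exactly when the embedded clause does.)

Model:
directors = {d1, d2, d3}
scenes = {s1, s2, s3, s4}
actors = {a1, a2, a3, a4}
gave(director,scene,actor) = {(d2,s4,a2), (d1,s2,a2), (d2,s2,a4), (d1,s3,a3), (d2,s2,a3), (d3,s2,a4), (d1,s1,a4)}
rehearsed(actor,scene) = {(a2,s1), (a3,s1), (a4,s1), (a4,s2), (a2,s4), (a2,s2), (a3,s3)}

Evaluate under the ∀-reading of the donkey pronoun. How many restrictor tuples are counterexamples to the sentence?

"her" takes "an actor" as antecedent and "it" takes "a scene"; both are donkey pronouns co-varying with the restrictor.
Strong reading: for every (d,s,a) with gave(d,s,a), rehearsed(a,s).
Restrictor triples: (d1,s1,a4)→rehearsed(a4,s1) ✓  (d1,s2,a2)→rehearsed(a2,s2) ✓  (d1,s3,a3)→rehearsed(a3,s3) ✓  (d2,s2,a3)→rehearsed(a3,s2) ✗  (d2,s2,a4)→rehearsed(a4,s2) ✓  (d2,s4,a2)→rehearsed(a2,s4) ✓  (d3,s2,a4)→rehearsed(a4,s2) ✓
Counterexamples (restrictor triples failing the scope): 1.

1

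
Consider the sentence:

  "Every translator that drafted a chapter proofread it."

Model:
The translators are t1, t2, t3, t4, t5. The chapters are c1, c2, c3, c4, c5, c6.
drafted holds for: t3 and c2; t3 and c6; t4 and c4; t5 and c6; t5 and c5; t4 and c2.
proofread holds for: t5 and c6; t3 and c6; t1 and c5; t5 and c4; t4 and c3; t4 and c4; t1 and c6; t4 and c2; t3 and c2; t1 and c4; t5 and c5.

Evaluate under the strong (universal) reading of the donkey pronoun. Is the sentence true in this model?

"it" takes "a chapter" as antecedent — a donkey pronoun bound across the clause boundary.
Strong reading: for every (t,c) with drafted(t,c), proofread(t,c).
Restrictor pairs: (t3,c2) ✓  (t3,c6) ✓  (t4,c2) ✓  (t4,c4) ✓  (t5,c5) ✓  (t5,c6) ✓
Every restrictor pair satisfies the scope.

True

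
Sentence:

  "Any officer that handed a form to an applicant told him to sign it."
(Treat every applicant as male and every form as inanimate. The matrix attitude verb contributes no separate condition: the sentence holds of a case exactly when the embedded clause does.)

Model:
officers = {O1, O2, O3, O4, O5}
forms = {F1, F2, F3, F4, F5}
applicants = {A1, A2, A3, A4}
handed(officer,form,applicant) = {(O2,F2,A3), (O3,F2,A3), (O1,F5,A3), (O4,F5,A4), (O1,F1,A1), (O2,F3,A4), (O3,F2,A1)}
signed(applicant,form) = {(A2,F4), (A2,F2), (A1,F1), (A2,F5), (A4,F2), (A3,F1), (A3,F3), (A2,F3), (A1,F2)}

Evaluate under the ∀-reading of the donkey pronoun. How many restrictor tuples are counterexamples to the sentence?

"him" takes "an applicant" as antecedent and "it" takes "a form"; both are donkey pronouns co-varying with the restrictor.
Strong reading: for every (o,f,a) with handed(o,f,a), signed(a,f).
Restrictor triples: (O1,F1,A1)→signed(A1,F1) ✓  (O1,F5,A3)→signed(A3,F5) ✗  (O2,F2,A3)→signed(A3,F2) ✗  (O2,F3,A4)→signed(A4,F3) ✗  (O3,F2,A1)→signed(A1,F2) ✓  (O3,F2,A3)→signed(A3,F2) ✗  (O4,F5,A4)→signed(A4,F5) ✗
Counterexamples (restrictor triples failing the scope): 5.

5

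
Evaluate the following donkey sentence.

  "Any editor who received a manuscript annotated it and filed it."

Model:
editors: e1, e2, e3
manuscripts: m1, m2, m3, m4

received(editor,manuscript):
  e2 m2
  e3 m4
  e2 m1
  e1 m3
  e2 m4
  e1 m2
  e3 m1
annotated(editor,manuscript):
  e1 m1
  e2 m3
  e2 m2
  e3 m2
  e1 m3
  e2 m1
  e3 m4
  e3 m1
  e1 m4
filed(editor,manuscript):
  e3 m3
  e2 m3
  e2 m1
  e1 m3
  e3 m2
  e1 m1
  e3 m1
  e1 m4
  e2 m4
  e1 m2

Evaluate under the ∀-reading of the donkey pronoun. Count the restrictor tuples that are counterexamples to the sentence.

4

"it" takes "a manuscript" as antecedent — a donkey pronoun bound across the clause boundary.
Strong reading: for every (e,m) with received(e,m), annotated(e,m) ∧ filed(e,m).
Restrictor pairs: (e1,m2) ✗  (e1,m3) ✓  (e2,m1) ✓  (e2,m2) ✗  (e2,m4) ✗  (e3,m1) ✓  (e3,m4) ✗
Counterexamples (restrictor pairs failing the scope): 4.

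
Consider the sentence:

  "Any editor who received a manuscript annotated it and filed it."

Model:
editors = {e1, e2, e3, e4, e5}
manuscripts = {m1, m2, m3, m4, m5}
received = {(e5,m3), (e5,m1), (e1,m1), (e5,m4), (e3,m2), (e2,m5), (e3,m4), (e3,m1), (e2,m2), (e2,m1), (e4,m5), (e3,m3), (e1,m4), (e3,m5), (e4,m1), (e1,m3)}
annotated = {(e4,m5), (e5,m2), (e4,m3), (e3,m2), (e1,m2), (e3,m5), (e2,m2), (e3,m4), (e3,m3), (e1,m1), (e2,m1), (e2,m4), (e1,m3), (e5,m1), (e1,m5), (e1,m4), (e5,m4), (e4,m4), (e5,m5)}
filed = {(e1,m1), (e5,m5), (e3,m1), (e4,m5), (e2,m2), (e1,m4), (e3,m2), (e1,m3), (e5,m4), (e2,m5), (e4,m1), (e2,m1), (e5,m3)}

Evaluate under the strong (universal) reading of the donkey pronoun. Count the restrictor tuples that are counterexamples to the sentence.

"it" takes "a manuscript" as antecedent — a donkey pronoun bound across the clause boundary.
Strong reading: for every (e,m) with received(e,m), annotated(e,m) ∧ filed(e,m).
Restrictor pairs: (e1,m1) ✓  (e1,m3) ✓  (e1,m4) ✓  (e2,m1) ✓  (e2,m2) ✓  (e2,m5) ✗  (e3,m1) ✗  (e3,m2) ✓  (e3,m3) ✗  (e3,m4) ✗  (e3,m5) ✗  (e4,m1) ✗  (e4,m5) ✓  (e5,m1) ✗  (e5,m3) ✗  (e5,m4) ✓
Counterexamples (restrictor pairs failing the scope): 8.

8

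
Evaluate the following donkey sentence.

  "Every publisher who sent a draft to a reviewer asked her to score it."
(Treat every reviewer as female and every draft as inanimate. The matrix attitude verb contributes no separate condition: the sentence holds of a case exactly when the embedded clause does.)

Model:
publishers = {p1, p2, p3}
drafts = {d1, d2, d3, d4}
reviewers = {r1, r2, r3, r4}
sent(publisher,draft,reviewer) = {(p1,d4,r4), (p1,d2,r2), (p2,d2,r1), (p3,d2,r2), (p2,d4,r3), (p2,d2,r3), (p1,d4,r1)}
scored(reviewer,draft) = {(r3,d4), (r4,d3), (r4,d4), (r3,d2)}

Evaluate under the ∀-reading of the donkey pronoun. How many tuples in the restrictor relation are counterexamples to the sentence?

4

"her" takes "a reviewer" as antecedent and "it" takes "a draft"; both are donkey pronouns co-varying with the restrictor.
Strong reading: for every (p,d,r) with sent(p,d,r), scored(r,d).
Restrictor triples: (p1,d2,r2)→scored(r2,d2) ✗  (p1,d4,r1)→scored(r1,d4) ✗  (p1,d4,r4)→scored(r4,d4) ✓  (p2,d2,r1)→scored(r1,d2) ✗  (p2,d2,r3)→scored(r3,d2) ✓  (p2,d4,r3)→scored(r3,d4) ✓  (p3,d2,r2)→scored(r2,d2) ✗
Counterexamples (restrictor triples failing the scope): 4.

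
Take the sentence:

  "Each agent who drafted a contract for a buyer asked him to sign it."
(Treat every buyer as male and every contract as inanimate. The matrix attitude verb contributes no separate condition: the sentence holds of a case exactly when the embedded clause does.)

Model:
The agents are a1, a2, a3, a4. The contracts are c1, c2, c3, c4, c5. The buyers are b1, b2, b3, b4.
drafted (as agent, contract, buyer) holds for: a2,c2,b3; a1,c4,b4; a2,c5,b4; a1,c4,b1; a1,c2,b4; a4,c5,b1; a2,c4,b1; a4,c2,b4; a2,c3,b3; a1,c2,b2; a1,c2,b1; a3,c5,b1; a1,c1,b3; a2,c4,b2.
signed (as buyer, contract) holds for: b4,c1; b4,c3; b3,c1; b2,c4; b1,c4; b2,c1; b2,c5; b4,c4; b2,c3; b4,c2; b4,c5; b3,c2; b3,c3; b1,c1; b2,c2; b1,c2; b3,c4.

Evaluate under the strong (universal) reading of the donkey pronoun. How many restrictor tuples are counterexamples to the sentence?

"him" takes "a buyer" as antecedent and "it" takes "a contract"; both are donkey pronouns co-varying with the restrictor.
Strong reading: for every (a,c,b) with drafted(a,c,b), signed(b,c).
Restrictor triples: (a1,c1,b3)→signed(b3,c1) ✓  (a1,c2,b1)→signed(b1,c2) ✓  (a1,c2,b2)→signed(b2,c2) ✓  (a1,c2,b4)→signed(b4,c2) ✓  (a1,c4,b1)→signed(b1,c4) ✓  (a1,c4,b4)→signed(b4,c4) ✓  (a2,c2,b3)→signed(b3,c2) ✓  (a2,c3,b3)→signed(b3,c3) ✓  (a2,c4,b1)→signed(b1,c4) ✓  (a2,c4,b2)→signed(b2,c4) ✓  (a2,c5,b4)→signed(b4,c5) ✓  (a3,c5,b1)→signed(b1,c5) ✗  (a4,c2,b4)→signed(b4,c2) ✓  (a4,c5,b1)→signed(b1,c5) ✗
Counterexamples (restrictor triples failing the scope): 2.

2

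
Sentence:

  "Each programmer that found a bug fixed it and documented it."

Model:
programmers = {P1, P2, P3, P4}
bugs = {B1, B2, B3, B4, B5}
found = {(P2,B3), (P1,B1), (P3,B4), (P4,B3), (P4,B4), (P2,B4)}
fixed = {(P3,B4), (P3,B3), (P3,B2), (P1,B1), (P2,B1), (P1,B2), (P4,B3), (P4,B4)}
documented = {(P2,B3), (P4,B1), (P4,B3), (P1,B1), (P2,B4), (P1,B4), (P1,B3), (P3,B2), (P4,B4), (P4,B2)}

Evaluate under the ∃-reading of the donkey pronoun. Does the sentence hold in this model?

"it" takes "a bug" as antecedent — a donkey pronoun bound across the clause boundary.
Weak reading: every programmer p with some found-bug has at least one found-bug b such that fixed(p,b) ∧ documented(p,b).
Per programmer: P1:✓  P2:✗  P3:✗  P4:✓
P2 has no witness among its found-bugs.

False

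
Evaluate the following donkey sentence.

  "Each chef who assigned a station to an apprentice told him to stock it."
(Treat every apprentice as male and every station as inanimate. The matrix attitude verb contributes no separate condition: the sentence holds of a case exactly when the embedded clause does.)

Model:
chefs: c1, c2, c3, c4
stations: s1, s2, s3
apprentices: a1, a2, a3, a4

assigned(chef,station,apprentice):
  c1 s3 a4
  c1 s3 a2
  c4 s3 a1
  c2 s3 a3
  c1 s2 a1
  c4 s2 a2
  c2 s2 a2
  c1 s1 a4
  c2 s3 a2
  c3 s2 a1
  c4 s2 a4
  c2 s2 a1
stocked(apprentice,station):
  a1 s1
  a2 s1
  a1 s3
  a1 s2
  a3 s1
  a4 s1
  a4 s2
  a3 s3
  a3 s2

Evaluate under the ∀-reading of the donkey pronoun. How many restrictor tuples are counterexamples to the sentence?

5

"him" takes "an apprentice" as antecedent and "it" takes "a station"; both are donkey pronouns co-varying with the restrictor.
Strong reading: for every (c,s,a) with assigned(c,s,a), stocked(a,s).
Restrictor triples: (c1,s1,a4)→stocked(a4,s1) ✓  (c1,s2,a1)→stocked(a1,s2) ✓  (c1,s3,a2)→stocked(a2,s3) ✗  (c1,s3,a4)→stocked(a4,s3) ✗  (c2,s2,a1)→stocked(a1,s2) ✓  (c2,s2,a2)→stocked(a2,s2) ✗  (c2,s3,a2)→stocked(a2,s3) ✗  (c2,s3,a3)→stocked(a3,s3) ✓  (c3,s2,a1)→stocked(a1,s2) ✓  (c4,s2,a2)→stocked(a2,s2) ✗  (c4,s2,a4)→stocked(a4,s2) ✓  (c4,s3,a1)→stocked(a1,s3) ✓
Counterexamples (restrictor triples failing the scope): 5.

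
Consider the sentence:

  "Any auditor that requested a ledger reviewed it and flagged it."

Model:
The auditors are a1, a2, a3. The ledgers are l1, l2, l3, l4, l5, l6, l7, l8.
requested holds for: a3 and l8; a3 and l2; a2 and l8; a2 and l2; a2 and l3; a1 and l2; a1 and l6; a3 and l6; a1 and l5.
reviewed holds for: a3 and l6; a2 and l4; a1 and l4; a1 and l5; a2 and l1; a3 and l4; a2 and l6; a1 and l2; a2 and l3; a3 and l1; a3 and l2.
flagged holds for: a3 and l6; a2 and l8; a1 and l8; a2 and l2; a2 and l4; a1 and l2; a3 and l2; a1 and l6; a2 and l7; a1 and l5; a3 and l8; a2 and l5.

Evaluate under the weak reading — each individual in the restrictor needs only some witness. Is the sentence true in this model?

False

"it" takes "a ledger" as antecedent — a donkey pronoun bound across the clause boundary.
Weak reading: every auditor a with some requested-ledger has at least one requested-ledger l such that reviewed(a,l) ∧ flagged(a,l).
Per auditor: a1:✓  a2:✗  a3:✓
a2 has no witness among its requested-ledgers.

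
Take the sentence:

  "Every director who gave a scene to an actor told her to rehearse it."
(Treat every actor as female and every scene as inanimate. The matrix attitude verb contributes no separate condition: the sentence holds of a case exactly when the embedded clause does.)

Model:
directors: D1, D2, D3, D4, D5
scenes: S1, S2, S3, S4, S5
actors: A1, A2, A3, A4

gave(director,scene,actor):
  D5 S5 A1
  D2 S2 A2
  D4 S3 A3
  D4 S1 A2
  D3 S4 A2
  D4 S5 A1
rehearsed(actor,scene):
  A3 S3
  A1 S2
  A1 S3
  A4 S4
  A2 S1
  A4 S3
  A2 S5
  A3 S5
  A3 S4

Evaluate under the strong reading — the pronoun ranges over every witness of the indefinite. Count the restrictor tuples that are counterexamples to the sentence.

4

"her" takes "an actor" as antecedent and "it" takes "a scene"; both are donkey pronouns co-varying with the restrictor.
Strong reading: for every (d,s,a) with gave(d,s,a), rehearsed(a,s).
Restrictor triples: (D2,S2,A2)→rehearsed(A2,S2) ✗  (D3,S4,A2)→rehearsed(A2,S4) ✗  (D4,S1,A2)→rehearsed(A2,S1) ✓  (D4,S3,A3)→rehearsed(A3,S3) ✓  (D4,S5,A1)→rehearsed(A1,S5) ✗  (D5,S5,A1)→rehearsed(A1,S5) ✗
Counterexamples (restrictor triples failing the scope): 4.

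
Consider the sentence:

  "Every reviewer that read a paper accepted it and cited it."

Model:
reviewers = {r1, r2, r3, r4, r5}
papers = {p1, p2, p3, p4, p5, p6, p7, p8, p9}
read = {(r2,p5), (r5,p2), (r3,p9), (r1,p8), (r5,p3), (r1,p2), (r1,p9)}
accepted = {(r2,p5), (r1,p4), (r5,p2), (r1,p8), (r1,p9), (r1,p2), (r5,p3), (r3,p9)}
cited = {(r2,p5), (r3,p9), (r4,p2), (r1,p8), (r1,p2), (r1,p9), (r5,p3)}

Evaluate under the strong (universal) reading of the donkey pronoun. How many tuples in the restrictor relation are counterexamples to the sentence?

"it" takes "a paper" as antecedent — a donkey pronoun bound across the clause boundary.
Strong reading: for every (r,p) with read(r,p), accepted(r,p) ∧ cited(r,p).
Restrictor pairs: (r1,p2) ✓  (r1,p8) ✓  (r1,p9) ✓  (r2,p5) ✓  (r3,p9) ✓  (r5,p2) ✗  (r5,p3) ✓
Counterexamples (restrictor pairs failing the scope): 1.

1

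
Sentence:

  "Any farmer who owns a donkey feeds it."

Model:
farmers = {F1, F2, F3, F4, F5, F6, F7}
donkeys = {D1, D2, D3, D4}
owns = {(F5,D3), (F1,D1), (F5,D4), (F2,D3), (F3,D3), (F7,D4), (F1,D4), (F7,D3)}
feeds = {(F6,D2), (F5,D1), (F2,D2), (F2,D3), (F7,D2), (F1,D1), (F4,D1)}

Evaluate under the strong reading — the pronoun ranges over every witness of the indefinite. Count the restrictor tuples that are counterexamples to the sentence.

6

"it" takes "a donkey" as antecedent — a donkey pronoun bound across the clause boundary.
Strong reading: for every (f,d) with owns(f,d), feeds(f,d).
Restrictor pairs: (F1,D1) ✓  (F1,D4) ✗  (F2,D3) ✓  (F3,D3) ✗  (F5,D3) ✗  (F5,D4) ✗  (F7,D3) ✗  (F7,D4) ✗
Counterexamples (restrictor pairs failing the scope): 6.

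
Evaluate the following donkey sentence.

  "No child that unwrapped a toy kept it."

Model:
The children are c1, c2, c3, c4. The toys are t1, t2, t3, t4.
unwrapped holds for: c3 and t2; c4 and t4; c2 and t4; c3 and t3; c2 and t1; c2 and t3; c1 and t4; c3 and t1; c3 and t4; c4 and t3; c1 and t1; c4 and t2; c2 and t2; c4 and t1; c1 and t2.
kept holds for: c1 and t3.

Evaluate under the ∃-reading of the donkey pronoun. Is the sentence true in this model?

"it" takes "a toy" as antecedent — a donkey pronoun bound across the clause boundary.
Truth condition: for no (c,t) with unwrapped(c,t) does kept(c,t) hold.
Restrictor pairs — does the scope hold? (c1,t1):fails  (c1,t2):fails  (c1,t4):fails  (c2,t1):fails  (c2,t2):fails  (c2,t3):fails  (c2,t4):fails  (c3,t1):fails  (c3,t2):fails  (c3,t3):fails  (c3,t4):fails  (c4,t1):fails  (c4,t2):fails  (c4,t3):fails  (c4,t4):fails
Scope holds for no restrictor pair, so the sentence is true.

True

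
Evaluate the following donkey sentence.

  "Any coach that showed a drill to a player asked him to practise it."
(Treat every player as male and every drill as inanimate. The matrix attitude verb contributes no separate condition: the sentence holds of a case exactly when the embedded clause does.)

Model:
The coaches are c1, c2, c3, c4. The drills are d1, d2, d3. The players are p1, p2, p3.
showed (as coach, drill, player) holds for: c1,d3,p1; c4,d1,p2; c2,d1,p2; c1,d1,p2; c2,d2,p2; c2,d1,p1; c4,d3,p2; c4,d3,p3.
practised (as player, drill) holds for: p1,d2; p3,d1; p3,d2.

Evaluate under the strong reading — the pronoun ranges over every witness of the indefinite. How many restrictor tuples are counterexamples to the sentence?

8

"him" takes "a player" as antecedent and "it" takes "a drill"; both are donkey pronouns co-varying with the restrictor.
Strong reading: for every (c,d,p) with showed(c,d,p), practised(p,d).
Restrictor triples: (c1,d1,p2)→practised(p2,d1) ✗  (c1,d3,p1)→practised(p1,d3) ✗  (c2,d1,p1)→practised(p1,d1) ✗  (c2,d1,p2)→practised(p2,d1) ✗  (c2,d2,p2)→practised(p2,d2) ✗  (c4,d1,p2)→practised(p2,d1) ✗  (c4,d3,p2)→practised(p2,d3) ✗  (c4,d3,p3)→practised(p3,d3) ✗
Counterexamples (restrictor triples failing the scope): 8.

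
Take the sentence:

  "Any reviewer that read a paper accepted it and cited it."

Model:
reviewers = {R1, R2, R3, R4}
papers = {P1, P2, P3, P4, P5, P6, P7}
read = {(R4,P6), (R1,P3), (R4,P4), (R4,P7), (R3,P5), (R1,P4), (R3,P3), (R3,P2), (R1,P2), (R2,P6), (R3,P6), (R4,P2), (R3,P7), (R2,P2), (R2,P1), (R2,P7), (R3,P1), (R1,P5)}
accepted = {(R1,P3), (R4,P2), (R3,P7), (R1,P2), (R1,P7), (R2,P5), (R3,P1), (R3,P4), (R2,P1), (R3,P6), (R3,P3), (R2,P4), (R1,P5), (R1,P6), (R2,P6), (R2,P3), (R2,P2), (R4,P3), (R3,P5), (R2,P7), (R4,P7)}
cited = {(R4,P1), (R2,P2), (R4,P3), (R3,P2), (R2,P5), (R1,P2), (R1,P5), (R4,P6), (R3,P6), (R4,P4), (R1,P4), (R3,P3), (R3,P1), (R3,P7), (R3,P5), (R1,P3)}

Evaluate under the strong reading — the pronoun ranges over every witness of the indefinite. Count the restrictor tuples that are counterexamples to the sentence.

"it" takes "a paper" as antecedent — a donkey pronoun bound across the clause boundary.
Strong reading: for every (r,p) with read(r,p), accepted(r,p) ∧ cited(r,p).
Restrictor pairs: (R1,P2) ✓  (R1,P3) ✓  (R1,P4) ✗  (R1,P5) ✓  (R2,P1) ✗  (R2,P2) ✓  (R2,P6) ✗  (R2,P7) ✗  (R3,P1) ✓  (R3,P2) ✗  (R3,P3) ✓  (R3,P5) ✓  (R3,P6) ✓  (R3,P7) ✓  (R4,P2) ✗  (R4,P4) ✗  (R4,P6) ✗  (R4,P7) ✗
Counterexamples (restrictor pairs failing the scope): 9.

9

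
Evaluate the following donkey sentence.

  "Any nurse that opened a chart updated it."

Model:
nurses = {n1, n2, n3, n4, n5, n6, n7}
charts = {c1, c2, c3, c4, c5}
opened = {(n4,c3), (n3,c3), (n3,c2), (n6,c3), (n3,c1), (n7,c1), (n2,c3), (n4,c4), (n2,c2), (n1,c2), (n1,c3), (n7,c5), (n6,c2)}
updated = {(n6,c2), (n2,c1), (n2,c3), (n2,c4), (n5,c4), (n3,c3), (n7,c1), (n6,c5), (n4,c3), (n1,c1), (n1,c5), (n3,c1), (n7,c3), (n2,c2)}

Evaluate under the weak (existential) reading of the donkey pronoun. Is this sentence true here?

False

"it" takes "a chart" as antecedent — a donkey pronoun bound across the clause boundary.
Weak reading: every nurse n with some opened-chart has at least one opened-chart c such that updated(n,c).
Per nurse: n1:✗  n2:✓  n3:✓  n4:✓  n6:✓  n7:✓
n1 has no witness among its opened-charts.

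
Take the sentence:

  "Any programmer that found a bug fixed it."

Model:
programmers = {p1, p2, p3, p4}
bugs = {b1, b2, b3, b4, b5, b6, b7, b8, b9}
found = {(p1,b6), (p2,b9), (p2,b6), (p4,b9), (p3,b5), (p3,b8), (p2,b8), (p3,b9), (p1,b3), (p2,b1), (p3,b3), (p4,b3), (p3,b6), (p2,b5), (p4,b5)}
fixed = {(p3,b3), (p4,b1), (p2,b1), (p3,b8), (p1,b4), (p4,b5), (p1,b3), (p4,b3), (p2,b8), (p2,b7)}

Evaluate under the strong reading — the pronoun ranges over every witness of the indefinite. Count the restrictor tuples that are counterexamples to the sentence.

8

"it" takes "a bug" as antecedent — a donkey pronoun bound across the clause boundary.
Strong reading: for every (p,b) with found(p,b), fixed(p,b).
Restrictor pairs: (p1,b3) ✓  (p1,b6) ✗  (p2,b1) ✓  (p2,b5) ✗  (p2,b6) ✗  (p2,b8) ✓  (p2,b9) ✗  (p3,b3) ✓  (p3,b5) ✗  (p3,b6) ✗  (p3,b8) ✓  (p3,b9) ✗  (p4,b3) ✓  (p4,b5) ✓  (p4,b9) ✗
Counterexamples (restrictor pairs failing the scope): 8.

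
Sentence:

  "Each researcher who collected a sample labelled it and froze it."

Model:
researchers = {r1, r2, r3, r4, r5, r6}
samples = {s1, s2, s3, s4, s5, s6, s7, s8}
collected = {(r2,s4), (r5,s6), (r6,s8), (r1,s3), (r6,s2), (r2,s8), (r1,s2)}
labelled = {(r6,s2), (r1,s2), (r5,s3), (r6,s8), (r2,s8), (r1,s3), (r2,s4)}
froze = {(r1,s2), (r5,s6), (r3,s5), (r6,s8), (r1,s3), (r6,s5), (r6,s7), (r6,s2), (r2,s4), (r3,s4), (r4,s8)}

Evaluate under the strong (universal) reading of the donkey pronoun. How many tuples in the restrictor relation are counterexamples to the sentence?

2

"it" takes "a sample" as antecedent — a donkey pronoun bound across the clause boundary.
Strong reading: for every (r,s) with collected(r,s), labelled(r,s) ∧ froze(r,s).
Restrictor pairs: (r1,s2) ✓  (r1,s3) ✓  (r2,s4) ✓  (r2,s8) ✗  (r5,s6) ✗  (r6,s2) ✓  (r6,s8) ✓
Counterexamples (restrictor pairs failing the scope): 2.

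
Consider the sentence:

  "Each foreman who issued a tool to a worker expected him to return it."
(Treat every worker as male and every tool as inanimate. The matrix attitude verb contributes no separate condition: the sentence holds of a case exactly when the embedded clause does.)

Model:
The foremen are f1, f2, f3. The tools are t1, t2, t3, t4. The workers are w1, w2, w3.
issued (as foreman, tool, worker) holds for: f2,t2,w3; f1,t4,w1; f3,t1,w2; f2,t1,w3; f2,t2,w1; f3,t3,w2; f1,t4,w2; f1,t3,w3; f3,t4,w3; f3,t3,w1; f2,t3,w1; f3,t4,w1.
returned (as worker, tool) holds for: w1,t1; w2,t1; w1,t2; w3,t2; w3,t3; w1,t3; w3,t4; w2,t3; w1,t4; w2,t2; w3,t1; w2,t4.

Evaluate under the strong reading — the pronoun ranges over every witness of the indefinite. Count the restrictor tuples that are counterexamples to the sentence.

"him" takes "a worker" as antecedent and "it" takes "a tool"; both are donkey pronouns co-varying with the restrictor.
Strong reading: for every (f,t,w) with issued(f,t,w), returned(w,t).
Restrictor triples: (f1,t3,w3)→returned(w3,t3) ✓  (f1,t4,w1)→returned(w1,t4) ✓  (f1,t4,w2)→returned(w2,t4) ✓  (f2,t1,w3)→returned(w3,t1) ✓  (f2,t2,w1)→returned(w1,t2) ✓  (f2,t2,w3)→returned(w3,t2) ✓  (f2,t3,w1)→returned(w1,t3) ✓  (f3,t1,w2)→returned(w2,t1) ✓  (f3,t3,w1)→returned(w1,t3) ✓  (f3,t3,w2)→returned(w2,t3) ✓  (f3,t4,w1)→returned(w1,t4) ✓  (f3,t4,w3)→returned(w3,t4) ✓
Counterexamples (restrictor triples failing the scope): 0.

0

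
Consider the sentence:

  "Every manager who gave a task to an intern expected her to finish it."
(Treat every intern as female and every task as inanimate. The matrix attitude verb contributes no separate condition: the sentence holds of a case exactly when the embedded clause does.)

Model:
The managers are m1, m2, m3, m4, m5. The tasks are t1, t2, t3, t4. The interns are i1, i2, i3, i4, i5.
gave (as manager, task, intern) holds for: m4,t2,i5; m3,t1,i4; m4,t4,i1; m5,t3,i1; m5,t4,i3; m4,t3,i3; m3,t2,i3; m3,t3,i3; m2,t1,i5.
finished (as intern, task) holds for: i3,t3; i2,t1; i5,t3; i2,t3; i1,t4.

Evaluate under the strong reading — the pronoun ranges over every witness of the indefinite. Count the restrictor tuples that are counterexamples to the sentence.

6

"her" takes "an intern" as antecedent and "it" takes "a task"; both are donkey pronouns co-varying with the restrictor.
Strong reading: for every (m,t,i) with gave(m,t,i), finished(i,t).
Restrictor triples: (m2,t1,i5)→finished(i5,t1) ✗  (m3,t1,i4)→finished(i4,t1) ✗  (m3,t2,i3)→finished(i3,t2) ✗  (m3,t3,i3)→finished(i3,t3) ✓  (m4,t2,i5)→finished(i5,t2) ✗  (m4,t3,i3)→finished(i3,t3) ✓  (m4,t4,i1)→finished(i1,t4) ✓  (m5,t3,i1)→finished(i1,t3) ✗  (m5,t4,i3)→finished(i3,t4) ✗
Counterexamples (restrictor triples failing the scope): 6.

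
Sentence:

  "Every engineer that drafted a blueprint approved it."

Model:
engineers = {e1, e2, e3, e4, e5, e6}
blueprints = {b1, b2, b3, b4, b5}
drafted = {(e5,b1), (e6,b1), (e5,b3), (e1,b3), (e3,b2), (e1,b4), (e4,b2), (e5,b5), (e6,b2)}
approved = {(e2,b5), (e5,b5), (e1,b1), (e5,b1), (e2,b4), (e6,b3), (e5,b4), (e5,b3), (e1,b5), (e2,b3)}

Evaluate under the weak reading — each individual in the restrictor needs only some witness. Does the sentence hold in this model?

"it" takes "a blueprint" as antecedent — a donkey pronoun bound across the clause boundary.
Weak reading: every engineer e with some drafted-blueprint has at least one drafted-blueprint b such that approved(e,b).
Per engineer: e1:✗  e3:✗  e4:✗  e5:✓  e6:✗
e1 has no witness among its drafted-blueprints.

False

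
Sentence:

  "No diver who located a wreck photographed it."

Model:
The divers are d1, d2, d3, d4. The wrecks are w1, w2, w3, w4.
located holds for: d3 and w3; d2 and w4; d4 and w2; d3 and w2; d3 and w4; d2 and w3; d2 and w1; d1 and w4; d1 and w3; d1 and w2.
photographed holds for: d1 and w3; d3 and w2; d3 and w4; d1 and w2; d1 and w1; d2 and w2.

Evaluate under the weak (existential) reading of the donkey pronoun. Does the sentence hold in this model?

"it" takes "a wreck" as antecedent — a donkey pronoun bound across the clause boundary.
Truth condition: for no (d,w) with located(d,w) does photographed(d,w) hold.
Restrictor pairs — does the scope hold? (d1,w2):holds  (d1,w3):holds  (d1,w4):fails  (d2,w1):fails  (d2,w3):fails  (d2,w4):fails  (d3,w2):holds  (d3,w3):fails  (d3,w4):holds  (d4,w2):fails
Scope holds for 4 pair(s), so the sentence is false.

False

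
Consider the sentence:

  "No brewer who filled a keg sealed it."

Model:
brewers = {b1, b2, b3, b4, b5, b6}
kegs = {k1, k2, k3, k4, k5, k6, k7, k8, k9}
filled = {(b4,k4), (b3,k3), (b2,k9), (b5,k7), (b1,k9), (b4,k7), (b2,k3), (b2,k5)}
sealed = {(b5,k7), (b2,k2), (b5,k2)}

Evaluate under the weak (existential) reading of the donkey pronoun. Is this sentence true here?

False

"it" takes "a keg" as antecedent — a donkey pronoun bound across the clause boundary.
Truth condition: for no (b,k) with filled(b,k) does sealed(b,k) hold.
Restrictor pairs — does the scope hold? (b1,k9):fails  (b2,k3):fails  (b2,k5):fails  (b2,k9):fails  (b3,k3):fails  (b4,k4):fails  (b4,k7):fails  (b5,k7):holds
Scope holds for 1 pair(s), so the sentence is false.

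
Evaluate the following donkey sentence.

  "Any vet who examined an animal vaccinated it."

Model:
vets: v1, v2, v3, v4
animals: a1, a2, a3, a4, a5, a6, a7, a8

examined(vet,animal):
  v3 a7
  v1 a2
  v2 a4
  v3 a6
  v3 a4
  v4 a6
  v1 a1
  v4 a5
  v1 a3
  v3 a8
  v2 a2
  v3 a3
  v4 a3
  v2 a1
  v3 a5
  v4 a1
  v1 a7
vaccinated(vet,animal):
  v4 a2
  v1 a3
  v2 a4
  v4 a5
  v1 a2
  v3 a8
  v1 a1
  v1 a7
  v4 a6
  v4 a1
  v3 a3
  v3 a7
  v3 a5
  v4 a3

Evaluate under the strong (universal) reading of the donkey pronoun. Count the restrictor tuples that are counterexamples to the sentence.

4

"it" takes "an animal" as antecedent — a donkey pronoun bound across the clause boundary.
Strong reading: for every (v,a) with examined(v,a), vaccinated(v,a).
Restrictor pairs: (v1,a1) ✓  (v1,a2) ✓  (v1,a3) ✓  (v1,a7) ✓  (v2,a1) ✗  (v2,a2) ✗  (v2,a4) ✓  (v3,a3) ✓  (v3,a4) ✗  (v3,a5) ✓  (v3,a6) ✗  (v3,a7) ✓  (v3,a8) ✓  (v4,a1) ✓  (v4,a3) ✓  (v4,a5) ✓  (v4,a6) ✓
Counterexamples (restrictor pairs failing the scope): 4.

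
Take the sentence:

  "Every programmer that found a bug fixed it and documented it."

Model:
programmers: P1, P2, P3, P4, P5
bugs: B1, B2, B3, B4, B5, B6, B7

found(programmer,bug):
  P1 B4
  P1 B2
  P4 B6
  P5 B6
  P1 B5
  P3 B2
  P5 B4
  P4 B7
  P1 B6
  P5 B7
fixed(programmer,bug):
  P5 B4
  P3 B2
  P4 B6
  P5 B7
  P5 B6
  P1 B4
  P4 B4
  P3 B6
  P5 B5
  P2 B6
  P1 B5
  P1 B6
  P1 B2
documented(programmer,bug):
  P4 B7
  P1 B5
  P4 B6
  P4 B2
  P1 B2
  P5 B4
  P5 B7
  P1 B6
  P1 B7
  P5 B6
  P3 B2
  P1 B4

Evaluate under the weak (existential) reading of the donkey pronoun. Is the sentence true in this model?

"it" takes "a bug" as antecedent — a donkey pronoun bound across the clause boundary.
Weak reading: every programmer p with some found-bug has at least one found-bug b such that fixed(p,b) ∧ documented(p,b).
Per programmer: P1:✓  P3:✓  P4:✓  P5:✓
Every programmer in the restrictor has a witness.

True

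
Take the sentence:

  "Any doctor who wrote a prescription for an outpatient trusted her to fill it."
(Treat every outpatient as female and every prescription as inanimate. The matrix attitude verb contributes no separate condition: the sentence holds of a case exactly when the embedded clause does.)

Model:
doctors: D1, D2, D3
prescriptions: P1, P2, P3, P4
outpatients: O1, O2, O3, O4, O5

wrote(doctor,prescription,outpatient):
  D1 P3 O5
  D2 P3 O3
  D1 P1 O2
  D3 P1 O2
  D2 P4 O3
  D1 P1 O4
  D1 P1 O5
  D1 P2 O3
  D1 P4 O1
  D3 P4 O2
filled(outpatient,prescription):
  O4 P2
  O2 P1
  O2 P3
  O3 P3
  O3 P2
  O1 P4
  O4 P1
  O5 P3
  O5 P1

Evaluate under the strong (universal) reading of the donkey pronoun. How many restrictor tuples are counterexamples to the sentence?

"her" takes "an outpatient" as antecedent and "it" takes "a prescription"; both are donkey pronouns co-varying with the restrictor.
Strong reading: for every (d,p,o) with wrote(d,p,o), filled(o,p).
Restrictor triples: (D1,P1,O2)→filled(O2,P1) ✓  (D1,P1,O4)→filled(O4,P1) ✓  (D1,P1,O5)→filled(O5,P1) ✓  (D1,P2,O3)→filled(O3,P2) ✓  (D1,P3,O5)→filled(O5,P3) ✓  (D1,P4,O1)→filled(O1,P4) ✓  (D2,P3,O3)→filled(O3,P3) ✓  (D2,P4,O3)→filled(O3,P4) ✗  (D3,P1,O2)→filled(O2,P1) ✓  (D3,P4,O2)→filled(O2,P4) ✗
Counterexamples (restrictor triples failing the scope): 2.

2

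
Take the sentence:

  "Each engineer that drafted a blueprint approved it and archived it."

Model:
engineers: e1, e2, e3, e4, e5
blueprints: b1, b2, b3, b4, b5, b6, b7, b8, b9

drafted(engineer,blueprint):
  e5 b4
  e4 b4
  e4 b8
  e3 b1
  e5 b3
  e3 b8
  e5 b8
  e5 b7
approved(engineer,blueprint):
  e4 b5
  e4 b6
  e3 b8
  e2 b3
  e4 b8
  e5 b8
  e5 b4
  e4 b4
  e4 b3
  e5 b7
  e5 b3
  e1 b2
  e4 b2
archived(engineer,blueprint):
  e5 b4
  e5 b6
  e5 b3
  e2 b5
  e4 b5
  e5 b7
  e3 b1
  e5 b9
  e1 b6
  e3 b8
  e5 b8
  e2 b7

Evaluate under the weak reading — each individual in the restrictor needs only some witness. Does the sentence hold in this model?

False

"it" takes "a blueprint" as antecedent — a donkey pronoun bound across the clause boundary.
Weak reading: every engineer e with some drafted-blueprint has at least one drafted-blueprint b such that approved(e,b) ∧ archived(e,b).
Per engineer: e3:✓  e4:✗  e5:✓
e4 has no witness among its drafted-blueprints.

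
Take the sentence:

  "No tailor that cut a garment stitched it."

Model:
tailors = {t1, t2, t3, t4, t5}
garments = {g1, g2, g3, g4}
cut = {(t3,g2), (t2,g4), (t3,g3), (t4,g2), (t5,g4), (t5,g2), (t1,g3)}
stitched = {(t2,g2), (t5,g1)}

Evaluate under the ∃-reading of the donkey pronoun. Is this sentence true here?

"it" takes "a garment" as antecedent — a donkey pronoun bound across the clause boundary.
Truth condition: for no (t,g) with cut(t,g) does stitched(t,g) hold.
Restrictor pairs — does the scope hold? (t1,g3):fails  (t2,g4):fails  (t3,g2):fails  (t3,g3):fails  (t4,g2):fails  (t5,g2):fails  (t5,g4):fails
Scope holds for no restrictor pair, so the sentence is true.

True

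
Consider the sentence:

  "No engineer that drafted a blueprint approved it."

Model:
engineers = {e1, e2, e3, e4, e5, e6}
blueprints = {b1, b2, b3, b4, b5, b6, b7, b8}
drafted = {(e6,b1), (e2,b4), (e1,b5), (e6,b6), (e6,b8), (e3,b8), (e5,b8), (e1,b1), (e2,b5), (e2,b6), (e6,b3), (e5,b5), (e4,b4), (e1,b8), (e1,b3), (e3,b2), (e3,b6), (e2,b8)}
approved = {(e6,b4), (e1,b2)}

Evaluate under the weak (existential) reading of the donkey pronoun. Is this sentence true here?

"it" takes "a blueprint" as antecedent — a donkey pronoun bound across the clause boundary.
Truth condition: for no (e,b) with drafted(e,b) does approved(e,b) hold.
Restrictor pairs — does the scope hold? (e1,b1):fails  (e1,b3):fails  (e1,b5):fails  (e1,b8):fails  (e2,b4):fails  (e2,b5):fails  (e2,b6):fails  (e2,b8):fails  (e3,b2):fails  (e3,b6):fails  (e3,b8):fails  (e4,b4):fails  (e5,b5):fails  (e5,b8):fails  (e6,b1):fails  (e6,b3):fails  (e6,b6):fails  (e6,b8):fails
Scope holds for no restrictor pair, so the sentence is true.

True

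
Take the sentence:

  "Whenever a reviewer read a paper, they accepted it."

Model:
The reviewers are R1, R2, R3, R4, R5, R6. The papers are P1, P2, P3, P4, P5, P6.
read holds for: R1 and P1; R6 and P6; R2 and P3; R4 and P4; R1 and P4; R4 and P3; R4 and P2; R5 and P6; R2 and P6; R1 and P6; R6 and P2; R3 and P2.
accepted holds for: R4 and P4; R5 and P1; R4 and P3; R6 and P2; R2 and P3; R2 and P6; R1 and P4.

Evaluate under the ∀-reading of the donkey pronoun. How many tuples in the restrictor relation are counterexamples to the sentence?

6

"it" takes "a paper" as antecedent — a donkey pronoun bound across the clause boundary.
Strong reading: for every (r,p) with read(r,p), accepted(r,p).
Restrictor pairs: (R1,P1) ✗  (R1,P4) ✓  (R1,P6) ✗  (R2,P3) ✓  (R2,P6) ✓  (R3,P2) ✗  (R4,P2) ✗  (R4,P3) ✓  (R4,P4) ✓  (R5,P6) ✗  (R6,P2) ✓  (R6,P6) ✗
Counterexamples (restrictor pairs failing the scope): 6.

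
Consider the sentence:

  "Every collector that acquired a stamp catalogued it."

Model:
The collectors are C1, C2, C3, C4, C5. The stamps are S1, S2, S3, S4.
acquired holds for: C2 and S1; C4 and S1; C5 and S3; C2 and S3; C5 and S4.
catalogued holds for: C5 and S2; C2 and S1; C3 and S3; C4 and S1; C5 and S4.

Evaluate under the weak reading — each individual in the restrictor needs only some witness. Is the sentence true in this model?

"it" takes "a stamp" as antecedent — a donkey pronoun bound across the clause boundary.
Weak reading: every collector c with some acquired-stamp has at least one acquired-stamp s such that catalogued(c,s).
Per collector: C2:✓  C4:✓  C5:✓
Every collector in the restrictor has a witness.

True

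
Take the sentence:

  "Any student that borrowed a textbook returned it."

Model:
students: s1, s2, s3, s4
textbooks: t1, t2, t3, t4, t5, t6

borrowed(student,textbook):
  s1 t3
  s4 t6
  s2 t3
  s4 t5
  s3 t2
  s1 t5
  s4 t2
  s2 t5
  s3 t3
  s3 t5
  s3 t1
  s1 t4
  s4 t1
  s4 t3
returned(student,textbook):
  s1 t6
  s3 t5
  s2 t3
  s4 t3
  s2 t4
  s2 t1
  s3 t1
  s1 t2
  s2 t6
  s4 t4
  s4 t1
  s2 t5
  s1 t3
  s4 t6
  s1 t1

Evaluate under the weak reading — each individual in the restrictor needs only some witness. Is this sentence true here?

True

"it" takes "a textbook" as antecedent — a donkey pronoun bound across the clause boundary.
Weak reading: every student s with some borrowed-textbook has at least one borrowed-textbook t such that returned(s,t).
Per student: s1:✓  s2:✓  s3:✓  s4:✓
Every student in the restrictor has a witness.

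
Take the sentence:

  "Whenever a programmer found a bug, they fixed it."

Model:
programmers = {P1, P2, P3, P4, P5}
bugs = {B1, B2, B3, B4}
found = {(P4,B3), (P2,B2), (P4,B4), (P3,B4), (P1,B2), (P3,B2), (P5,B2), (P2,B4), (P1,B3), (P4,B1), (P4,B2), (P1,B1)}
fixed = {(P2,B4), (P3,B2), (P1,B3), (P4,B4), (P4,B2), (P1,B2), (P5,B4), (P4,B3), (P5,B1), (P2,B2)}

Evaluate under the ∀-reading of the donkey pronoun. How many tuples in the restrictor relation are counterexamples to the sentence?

4

"it" takes "a bug" as antecedent — a donkey pronoun bound across the clause boundary.
Strong reading: for every (p,b) with found(p,b), fixed(p,b).
Restrictor pairs: (P1,B1) ✗  (P1,B2) ✓  (P1,B3) ✓  (P2,B2) ✓  (P2,B4) ✓  (P3,B2) ✓  (P3,B4) ✗  (P4,B1) ✗  (P4,B2) ✓  (P4,B3) ✓  (P4,B4) ✓  (P5,B2) ✗
Counterexamples (restrictor pairs failing the scope): 4.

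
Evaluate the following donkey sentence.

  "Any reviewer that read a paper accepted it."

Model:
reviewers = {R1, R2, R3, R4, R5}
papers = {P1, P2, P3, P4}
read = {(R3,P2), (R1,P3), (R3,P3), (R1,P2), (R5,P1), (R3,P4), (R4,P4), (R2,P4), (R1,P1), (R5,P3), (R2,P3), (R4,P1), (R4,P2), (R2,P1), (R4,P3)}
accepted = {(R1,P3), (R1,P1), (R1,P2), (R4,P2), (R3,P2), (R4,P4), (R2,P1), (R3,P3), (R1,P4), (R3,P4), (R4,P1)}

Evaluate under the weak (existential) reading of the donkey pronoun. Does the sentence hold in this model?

"it" takes "a paper" as antecedent — a donkey pronoun bound across the clause boundary.
Weak reading: every reviewer r with some read-paper has at least one read-paper p such that accepted(r,p).
Per reviewer: R1:✓  R2:✓  R3:✓  R4:✓  R5:✗
R5 has no witness among its read-papers.

False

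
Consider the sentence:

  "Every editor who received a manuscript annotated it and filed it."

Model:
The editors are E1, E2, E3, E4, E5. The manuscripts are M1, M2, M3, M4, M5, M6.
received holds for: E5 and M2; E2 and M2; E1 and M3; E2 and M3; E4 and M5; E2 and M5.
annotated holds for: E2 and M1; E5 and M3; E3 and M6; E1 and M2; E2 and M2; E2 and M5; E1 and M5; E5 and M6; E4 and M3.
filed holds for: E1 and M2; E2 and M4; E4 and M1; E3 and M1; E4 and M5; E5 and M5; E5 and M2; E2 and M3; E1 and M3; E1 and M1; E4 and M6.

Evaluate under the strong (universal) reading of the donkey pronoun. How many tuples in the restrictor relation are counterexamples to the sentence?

"it" takes "a manuscript" as antecedent — a donkey pronoun bound across the clause boundary.
Strong reading: for every (e,m) with received(e,m), annotated(e,m) ∧ filed(e,m).
Restrictor pairs: (E1,M3) ✗  (E2,M2) ✗  (E2,M3) ✗  (E2,M5) ✗  (E4,M5) ✗  (E5,M2) ✗
Counterexamples (restrictor pairs failing the scope): 6.

6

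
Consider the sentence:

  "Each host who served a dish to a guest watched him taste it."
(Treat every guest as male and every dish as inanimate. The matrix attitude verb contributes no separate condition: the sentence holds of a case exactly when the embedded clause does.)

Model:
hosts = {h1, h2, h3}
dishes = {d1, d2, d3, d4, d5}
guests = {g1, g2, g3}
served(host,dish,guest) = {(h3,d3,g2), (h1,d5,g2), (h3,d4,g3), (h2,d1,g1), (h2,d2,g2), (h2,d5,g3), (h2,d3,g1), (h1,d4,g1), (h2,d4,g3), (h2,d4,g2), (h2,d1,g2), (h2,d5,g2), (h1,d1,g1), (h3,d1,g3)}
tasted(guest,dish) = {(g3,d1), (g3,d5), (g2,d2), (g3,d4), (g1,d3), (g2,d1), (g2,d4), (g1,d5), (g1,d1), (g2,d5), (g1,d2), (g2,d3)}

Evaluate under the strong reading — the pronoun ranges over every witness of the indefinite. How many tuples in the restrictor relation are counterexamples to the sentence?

"him" takes "a guest" as antecedent and "it" takes "a dish"; both are donkey pronouns co-varying with the restrictor.
Strong reading: for every (h,d,g) with served(h,d,g), tasted(g,d).
Restrictor triples: (h1,d1,g1)→tasted(g1,d1) ✓  (h1,d4,g1)→tasted(g1,d4) ✗  (h1,d5,g2)→tasted(g2,d5) ✓  (h2,d1,g1)→tasted(g1,d1) ✓  (h2,d1,g2)→tasted(g2,d1) ✓  (h2,d2,g2)→tasted(g2,d2) ✓  (h2,d3,g1)→tasted(g1,d3) ✓  (h2,d4,g2)→tasted(g2,d4) ✓  (h2,d4,g3)→tasted(g3,d4) ✓  (h2,d5,g2)→tasted(g2,d5) ✓  (h2,d5,g3)→tasted(g3,d5) ✓  (h3,d1,g3)→tasted(g3,d1) ✓  (h3,d3,g2)→tasted(g2,d3) ✓  (h3,d4,g3)→tasted(g3,d4) ✓
Counterexamples (restrictor triples failing the scope): 1.

1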